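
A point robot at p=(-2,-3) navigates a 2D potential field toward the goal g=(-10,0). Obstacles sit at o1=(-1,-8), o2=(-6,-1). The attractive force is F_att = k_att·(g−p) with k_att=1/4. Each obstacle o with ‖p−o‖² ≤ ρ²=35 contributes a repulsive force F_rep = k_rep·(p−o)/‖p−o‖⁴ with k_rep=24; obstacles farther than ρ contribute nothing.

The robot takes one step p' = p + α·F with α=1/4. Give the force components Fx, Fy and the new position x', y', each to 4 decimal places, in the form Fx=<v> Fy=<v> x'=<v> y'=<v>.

F_att = 1/4·(g−p) = 1/4·(-8,3) = (-2.0000,0.7500)
o1: d²=26 ≤ ρ²=35; F_rep = 24·(-1,5)/26² = (-0.0355,0.1775)
o2: d²=20 ≤ ρ²=35; F_rep = 24·(4,-2)/20² = (0.2400,-0.1200)
F = F_att + ΣF_rep = (-1.7955,0.8075)
p' = p + 1/4·F = (-2.4489,-2.7981)

Fx=-1.7955 Fy=0.8075 x'=-2.4489 y'=-2.7981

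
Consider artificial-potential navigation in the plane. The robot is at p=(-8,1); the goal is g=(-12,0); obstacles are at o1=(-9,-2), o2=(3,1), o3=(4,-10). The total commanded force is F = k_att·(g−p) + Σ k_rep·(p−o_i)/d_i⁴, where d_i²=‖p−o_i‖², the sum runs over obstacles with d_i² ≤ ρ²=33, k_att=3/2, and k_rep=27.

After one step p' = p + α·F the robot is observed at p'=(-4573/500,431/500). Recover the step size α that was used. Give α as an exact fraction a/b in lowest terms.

α = 1/5

F_att = 3/2·(g−p) = 3/2·(-4,-1) = (-6.0000,-1.5000)
o1: d²=10 ≤ ρ²=33; F_rep = 27·(1,3)/10² = (0.2700,0.8100)
o2: d²=121 > ρ²=33 → inactive
o3: d²=265 > ρ²=33 → inactive
F = F_att + ΣF_rep = (-5.7300,-0.6900)
Δp = p'−p = (-1.1460,-0.1380); α = Δx/Fx = (-573/500) / (-573/100) = 1/5
check: Δy/Fy = (-69/500) / (-69/100) = 1/5 ✓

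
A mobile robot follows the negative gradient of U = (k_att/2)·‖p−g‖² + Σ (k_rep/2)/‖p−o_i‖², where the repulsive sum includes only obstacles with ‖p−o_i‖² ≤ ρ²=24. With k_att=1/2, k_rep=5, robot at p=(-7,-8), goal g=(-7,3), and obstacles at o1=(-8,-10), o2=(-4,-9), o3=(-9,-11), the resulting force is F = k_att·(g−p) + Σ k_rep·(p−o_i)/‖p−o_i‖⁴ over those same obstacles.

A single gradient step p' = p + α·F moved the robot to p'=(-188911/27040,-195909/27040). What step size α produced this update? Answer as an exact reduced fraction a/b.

F_att = 1/2·(g−p) = 1/2·(0,11) = (0.0000,5.5000)
o1: d²=5 ≤ ρ²=24; F_rep = 5·(1,2)/5² = (0.2000,0.4000)
o2: d²=10 ≤ ρ²=24; F_rep = 5·(-3,1)/10² = (-0.1500,0.0500)
o3: d²=13 ≤ ρ²=24; F_rep = 5·(2,3)/13² = (0.0592,0.0888)
F = F_att + ΣF_rep = (0.1092,6.0388)
Δp = p'−p = (0.0136,0.7548); α = Δx/Fx = (369/27040) / (369/3380) = 1/8
check: Δy/Fy = (20411/27040) / (20411/3380) = 1/8 ✓

α = 1/8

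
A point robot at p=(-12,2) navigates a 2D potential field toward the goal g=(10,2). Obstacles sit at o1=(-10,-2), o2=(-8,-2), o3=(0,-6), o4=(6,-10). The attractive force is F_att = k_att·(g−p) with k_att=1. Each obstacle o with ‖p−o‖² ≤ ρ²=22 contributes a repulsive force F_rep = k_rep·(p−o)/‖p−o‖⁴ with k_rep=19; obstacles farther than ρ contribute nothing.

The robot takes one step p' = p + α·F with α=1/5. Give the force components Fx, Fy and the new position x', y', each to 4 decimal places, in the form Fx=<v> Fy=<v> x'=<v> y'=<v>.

F_att = 1·(g−p) = 1·(22,0) = (22.0000,0.0000)
o1: d²=20 ≤ ρ²=22; F_rep = 19·(-2,4)/20² = (-0.0950,0.1900)
o2: d²=32 > ρ²=22 → inactive
o3: d²=208 > ρ²=22 → inactive
o4: d²=468 > ρ²=22 → inactive
F = F_att + ΣF_rep = (21.9050,0.1900)
p' = p + 1/5·F = (-7.6190,2.0380)

Fx=21.9050 Fy=0.1900 x'=-7.6190 y'=2.0380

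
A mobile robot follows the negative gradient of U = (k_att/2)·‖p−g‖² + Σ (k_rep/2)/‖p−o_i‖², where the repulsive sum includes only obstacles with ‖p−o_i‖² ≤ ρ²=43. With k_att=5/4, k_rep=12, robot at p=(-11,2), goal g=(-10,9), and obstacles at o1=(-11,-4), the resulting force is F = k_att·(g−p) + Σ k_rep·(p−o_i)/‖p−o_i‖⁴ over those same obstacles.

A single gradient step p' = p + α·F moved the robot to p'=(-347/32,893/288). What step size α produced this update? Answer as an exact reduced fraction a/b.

α = 1/8

F_att = 5/4·(g−p) = 5/4·(1,7) = (1.2500,8.7500)
o1: d²=36 ≤ ρ²=43; F_rep = 12·(0,6)/36² = (0.0000,0.0556)
F = F_att + ΣF_rep = (1.2500,8.8056)
Δp = p'−p = (0.1562,1.1007); α = Δx/Fx = (5/32) / (5/4) = 1/8
check: Δy/Fy = (317/288) / (317/36) = 1/8 ✓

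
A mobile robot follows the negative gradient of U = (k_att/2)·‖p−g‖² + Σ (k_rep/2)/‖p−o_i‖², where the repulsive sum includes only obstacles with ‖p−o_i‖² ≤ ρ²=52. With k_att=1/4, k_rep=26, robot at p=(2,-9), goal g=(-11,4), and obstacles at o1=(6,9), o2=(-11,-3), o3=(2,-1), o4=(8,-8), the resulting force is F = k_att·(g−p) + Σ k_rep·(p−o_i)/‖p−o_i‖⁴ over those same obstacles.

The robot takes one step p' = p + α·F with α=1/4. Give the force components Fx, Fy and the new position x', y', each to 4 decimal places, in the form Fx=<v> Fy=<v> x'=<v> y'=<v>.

Fx=-3.3640 Fy=3.2310 x'=1.1590 y'=-8.1922

F_att = 1/4·(g−p) = 1/4·(-13,13) = (-3.2500,3.2500)
o1: d²=340 > ρ²=52 → inactive
o2: d²=205 > ρ²=52 → inactive
o3: d²=64 > ρ²=52 → inactive
o4: d²=37 ≤ ρ²=52; F_rep = 26·(-6,-1)/37² = (-0.1140,-0.0190)
F = F_att + ΣF_rep = (-3.3640,3.2310)
p' = p + 1/4·F = (1.1590,-8.1922)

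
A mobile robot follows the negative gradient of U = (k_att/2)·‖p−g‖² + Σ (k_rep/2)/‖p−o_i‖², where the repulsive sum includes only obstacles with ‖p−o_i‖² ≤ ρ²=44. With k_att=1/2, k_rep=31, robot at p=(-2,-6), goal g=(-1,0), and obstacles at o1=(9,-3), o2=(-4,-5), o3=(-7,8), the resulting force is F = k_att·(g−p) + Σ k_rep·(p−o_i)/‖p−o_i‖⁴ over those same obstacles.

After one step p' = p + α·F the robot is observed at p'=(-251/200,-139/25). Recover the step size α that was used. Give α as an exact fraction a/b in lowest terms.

α = 1/4

F_att = 1/2·(g−p) = 1/2·(1,6) = (0.5000,3.0000)
o1: d²=130 > ρ²=44 → inactive
o2: d²=5 ≤ ρ²=44; F_rep = 31·(2,-1)/5² = (2.4800,-1.2400)
o3: d²=221 > ρ²=44 → inactive
F = F_att + ΣF_rep = (2.9800,1.7600)
Δp = p'−p = (0.7450,0.4400); α = Δx/Fx = (149/200) / (149/50) = 1/4
check: Δy/Fy = (11/25) / (44/25) = 1/4 ✓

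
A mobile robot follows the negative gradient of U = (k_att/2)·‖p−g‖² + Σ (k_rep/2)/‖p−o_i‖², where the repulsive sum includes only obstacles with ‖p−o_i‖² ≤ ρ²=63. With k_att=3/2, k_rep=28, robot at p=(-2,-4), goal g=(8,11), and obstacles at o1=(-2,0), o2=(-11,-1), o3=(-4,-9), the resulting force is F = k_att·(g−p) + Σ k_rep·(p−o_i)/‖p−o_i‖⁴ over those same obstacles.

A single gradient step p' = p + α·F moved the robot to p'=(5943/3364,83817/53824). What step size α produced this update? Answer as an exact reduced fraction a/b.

F_att = 3/2·(g−p) = 3/2·(10,15) = (15.0000,22.5000)
o1: d²=16 ≤ ρ²=63; F_rep = 28·(0,-4)/16² = (0.0000,-0.4375)
o2: d²=90 > ρ²=63 → inactive
o3: d²=29 ≤ ρ²=63; F_rep = 28·(2,5)/29² = (0.0666,0.1665)
F = F_att + ΣF_rep = (15.0666,22.2290)
Δp = p'−p = (3.7666,5.5572); α = Δx/Fx = (12671/3364) / (12671/841) = 1/4
check: Δy/Fy = (299113/53824) / (299113/13456) = 1/4 ✓

α = 1/4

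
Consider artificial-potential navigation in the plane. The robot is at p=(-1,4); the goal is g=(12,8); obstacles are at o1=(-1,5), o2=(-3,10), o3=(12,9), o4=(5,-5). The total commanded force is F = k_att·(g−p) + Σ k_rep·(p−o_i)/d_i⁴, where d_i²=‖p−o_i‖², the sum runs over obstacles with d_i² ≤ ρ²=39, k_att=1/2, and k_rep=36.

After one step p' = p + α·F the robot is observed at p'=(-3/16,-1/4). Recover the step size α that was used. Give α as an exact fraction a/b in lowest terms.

F_att = 1/2·(g−p) = 1/2·(13,4) = (6.5000,2.0000)
o1: d²=1 ≤ ρ²=39; F_rep = 36·(0,-1)/1² = (0.0000,-36.0000)
o2: d²=40 > ρ²=39 → inactive
o3: d²=194 > ρ²=39 → inactive
o4: d²=117 > ρ²=39 → inactive
F = F_att + ΣF_rep = (6.5000,-34.0000)
Δp = p'−p = (0.8125,-4.2500); α = Δx/Fx = (13/16) / (13/2) = 1/8
check: Δy/Fy = (-17/4) / (-34) = 1/8 ✓

α = 1/8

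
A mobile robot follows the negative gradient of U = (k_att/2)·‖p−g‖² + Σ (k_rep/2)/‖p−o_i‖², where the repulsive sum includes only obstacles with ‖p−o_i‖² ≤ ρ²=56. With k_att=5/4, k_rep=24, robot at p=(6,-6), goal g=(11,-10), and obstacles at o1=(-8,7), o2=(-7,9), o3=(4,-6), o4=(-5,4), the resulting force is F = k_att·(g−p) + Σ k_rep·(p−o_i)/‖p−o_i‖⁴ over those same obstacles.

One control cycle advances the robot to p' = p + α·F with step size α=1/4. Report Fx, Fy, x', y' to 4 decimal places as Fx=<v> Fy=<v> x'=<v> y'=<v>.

F_att = 5/4·(g−p) = 5/4·(5,-4) = (6.2500,-5.0000)
o1: d²=365 > ρ²=56 → inactive
o2: d²=394 > ρ²=56 → inactive
o3: d²=4 ≤ ρ²=56; F_rep = 24·(2,0)/4² = (3.0000,0.0000)
o4: d²=221 > ρ²=56 → inactive
F = F_att + ΣF_rep = (9.2500,-5.0000)
p' = p + 1/4·F = (8.3125,-7.2500)

Fx=9.2500 Fy=-5.0000 x'=8.3125 y'=-7.2500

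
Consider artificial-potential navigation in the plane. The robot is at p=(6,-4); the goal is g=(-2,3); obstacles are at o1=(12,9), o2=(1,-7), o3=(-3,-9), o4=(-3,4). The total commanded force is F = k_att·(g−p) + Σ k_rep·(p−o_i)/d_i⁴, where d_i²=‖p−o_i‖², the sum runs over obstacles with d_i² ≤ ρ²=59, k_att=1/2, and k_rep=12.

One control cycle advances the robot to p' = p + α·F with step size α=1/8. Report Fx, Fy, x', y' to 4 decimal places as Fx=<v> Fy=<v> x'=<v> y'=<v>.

Fx=-3.9481 Fy=3.5311 x'=5.5065 y'=-3.5586

F_att = 1/2·(g−p) = 1/2·(-8,7) = (-4.0000,3.5000)
o1: d²=205 > ρ²=59 → inactive
o2: d²=34 ≤ ρ²=59; F_rep = 12·(5,3)/34² = (0.0519,0.0311)
o3: d²=106 > ρ²=59 → inactive
o4: d²=145 > ρ²=59 → inactive
F = F_att + ΣF_rep = (-3.9481,3.5311)
p' = p + 1/8·F = (5.5065,-3.5586)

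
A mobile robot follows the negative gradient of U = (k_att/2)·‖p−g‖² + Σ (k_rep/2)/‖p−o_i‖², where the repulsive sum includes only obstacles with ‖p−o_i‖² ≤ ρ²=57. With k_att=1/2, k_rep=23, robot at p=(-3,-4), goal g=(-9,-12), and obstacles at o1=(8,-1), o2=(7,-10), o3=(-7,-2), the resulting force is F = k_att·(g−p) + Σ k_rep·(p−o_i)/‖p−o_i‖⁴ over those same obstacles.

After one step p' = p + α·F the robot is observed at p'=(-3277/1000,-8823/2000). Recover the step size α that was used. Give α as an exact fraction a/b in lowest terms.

F_att = 1/2·(g−p) = 1/2·(-6,-8) = (-3.0000,-4.0000)
o1: d²=130 > ρ²=57 → inactive
o2: d²=136 > ρ²=57 → inactive
o3: d²=20 ≤ ρ²=57; F_rep = 23·(4,-2)/20² = (0.2300,-0.1150)
F = F_att + ΣF_rep = (-2.7700,-4.1150)
Δp = p'−p = (-0.2770,-0.4115); α = Δx/Fx = (-277/1000) / (-277/100) = 1/10
check: Δy/Fy = (-823/2000) / (-823/200) = 1/10 ✓

α = 1/10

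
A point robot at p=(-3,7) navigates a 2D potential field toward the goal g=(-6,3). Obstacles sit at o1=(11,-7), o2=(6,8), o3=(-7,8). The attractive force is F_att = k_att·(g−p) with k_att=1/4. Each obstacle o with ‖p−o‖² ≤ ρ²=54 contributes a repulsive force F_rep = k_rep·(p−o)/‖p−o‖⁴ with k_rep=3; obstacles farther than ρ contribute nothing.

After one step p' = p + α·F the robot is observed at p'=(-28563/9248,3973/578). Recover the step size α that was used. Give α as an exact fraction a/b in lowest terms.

F_att = 1/4·(g−p) = 1/4·(-3,-4) = (-0.7500,-1.0000)
o1: d²=392 > ρ²=54 → inactive
o2: d²=82 > ρ²=54 → inactive
o3: d²=17 ≤ ρ²=54; F_rep = 3·(4,-1)/17² = (0.0415,-0.0104)
F = F_att + ΣF_rep = (-0.7085,-1.0104)
Δp = p'−p = (-0.0886,-0.1263); α = Δx/Fx = (-819/9248) / (-819/1156) = 1/8
check: Δy/Fy = (-73/578) / (-292/289) = 1/8 ✓

α = 1/8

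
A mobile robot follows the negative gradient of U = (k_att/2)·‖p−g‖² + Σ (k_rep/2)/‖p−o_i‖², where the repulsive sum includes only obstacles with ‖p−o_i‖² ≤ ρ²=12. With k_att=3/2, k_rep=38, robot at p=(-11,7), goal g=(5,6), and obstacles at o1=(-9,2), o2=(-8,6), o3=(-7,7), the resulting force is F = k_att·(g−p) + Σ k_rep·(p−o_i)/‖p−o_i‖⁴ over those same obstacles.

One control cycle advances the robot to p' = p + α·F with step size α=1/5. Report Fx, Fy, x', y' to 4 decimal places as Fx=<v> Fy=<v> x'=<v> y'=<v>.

Fx=22.8600 Fy=-1.1200 x'=-6.4280 y'=6.7760

F_att = 3/2·(g−p) = 3/2·(16,-1) = (24.0000,-1.5000)
o1: d²=29 > ρ²=12 → inactive
o2: d²=10 ≤ ρ²=12; F_rep = 38·(-3,1)/10² = (-1.1400,0.3800)
o3: d²=16 > ρ²=12 → inactive
F = F_att + ΣF_rep = (22.8600,-1.1200)
p' = p + 1/5·F = (-6.4280,6.7760)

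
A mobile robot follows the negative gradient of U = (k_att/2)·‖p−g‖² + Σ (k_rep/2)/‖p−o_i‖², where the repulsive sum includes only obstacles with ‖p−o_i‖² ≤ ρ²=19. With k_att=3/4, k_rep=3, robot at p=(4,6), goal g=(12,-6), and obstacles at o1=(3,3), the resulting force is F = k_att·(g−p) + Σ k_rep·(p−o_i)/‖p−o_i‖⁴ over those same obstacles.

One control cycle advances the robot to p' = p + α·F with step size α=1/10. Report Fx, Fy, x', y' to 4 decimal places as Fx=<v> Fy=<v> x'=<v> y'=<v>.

Fx=6.0300 Fy=-8.9100 x'=4.6030 y'=5.1090

F_att = 3/4·(g−p) = 3/4·(8,-12) = (6.0000,-9.0000)
o1: d²=10 ≤ ρ²=19; F_rep = 3·(1,3)/10² = (0.0300,0.0900)
F = F_att + ΣF_rep = (6.0300,-8.9100)
p' = p + 1/10·F = (4.6030,5.1090)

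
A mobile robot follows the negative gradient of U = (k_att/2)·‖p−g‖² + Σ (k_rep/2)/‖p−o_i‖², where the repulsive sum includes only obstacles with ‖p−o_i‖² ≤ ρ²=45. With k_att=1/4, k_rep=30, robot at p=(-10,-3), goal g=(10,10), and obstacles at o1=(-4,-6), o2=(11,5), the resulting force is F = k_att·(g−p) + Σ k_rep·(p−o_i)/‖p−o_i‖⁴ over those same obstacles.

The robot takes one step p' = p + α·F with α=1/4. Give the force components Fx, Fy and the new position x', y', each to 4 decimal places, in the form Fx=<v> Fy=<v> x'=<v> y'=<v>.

F_att = 1/4·(g−p) = 1/4·(20,13) = (5.0000,3.2500)
o1: d²=45 ≤ ρ²=45; F_rep = 30·(-6,3)/45² = (-0.0889,0.0444)
o2: d²=505 > ρ²=45 → inactive
F = F_att + ΣF_rep = (4.9111,3.2944)
p' = p + 1/4·F = (-8.7722,-2.1764)

Fx=4.9111 Fy=3.2944 x'=-8.7722 y'=-2.1764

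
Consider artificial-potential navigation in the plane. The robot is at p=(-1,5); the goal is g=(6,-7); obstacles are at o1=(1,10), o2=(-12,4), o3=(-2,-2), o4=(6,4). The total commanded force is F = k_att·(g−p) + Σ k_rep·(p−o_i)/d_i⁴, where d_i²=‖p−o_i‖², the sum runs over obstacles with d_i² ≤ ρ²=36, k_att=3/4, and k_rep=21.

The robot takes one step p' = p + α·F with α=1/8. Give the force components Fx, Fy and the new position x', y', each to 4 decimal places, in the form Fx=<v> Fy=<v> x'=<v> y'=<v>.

F_att = 3/4·(g−p) = 3/4·(7,-12) = (5.2500,-9.0000)
o1: d²=29 ≤ ρ²=36; F_rep = 21·(-2,-5)/29² = (-0.0499,-0.1249)
o2: d²=122 > ρ²=36 → inactive
o3: d²=50 > ρ²=36 → inactive
o4: d²=50 > ρ²=36 → inactive
F = F_att + ΣF_rep = (5.2001,-9.1249)
p' = p + 1/8·F = (-0.3500,3.8594)

Fx=5.2001 Fy=-9.1249 x'=-0.3500 y'=3.8594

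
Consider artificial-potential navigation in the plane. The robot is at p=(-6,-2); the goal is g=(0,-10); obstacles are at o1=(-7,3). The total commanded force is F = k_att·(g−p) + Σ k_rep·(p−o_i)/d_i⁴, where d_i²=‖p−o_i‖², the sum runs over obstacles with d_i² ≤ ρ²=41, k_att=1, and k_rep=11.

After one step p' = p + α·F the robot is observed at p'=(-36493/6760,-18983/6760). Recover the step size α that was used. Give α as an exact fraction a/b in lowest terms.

F_att = 1·(g−p) = 1·(6,-8) = (6.0000,-8.0000)
o1: d²=26 ≤ ρ²=41; F_rep = 11·(1,-5)/26² = (0.0163,-0.0814)
F = F_att + ΣF_rep = (6.0163,-8.0814)
Δp = p'−p = (0.6016,-0.8081); α = Δx/Fx = (4067/6760) / (4067/676) = 1/10
check: Δy/Fy = (-5463/6760) / (-5463/676) = 1/10 ✓

α = 1/10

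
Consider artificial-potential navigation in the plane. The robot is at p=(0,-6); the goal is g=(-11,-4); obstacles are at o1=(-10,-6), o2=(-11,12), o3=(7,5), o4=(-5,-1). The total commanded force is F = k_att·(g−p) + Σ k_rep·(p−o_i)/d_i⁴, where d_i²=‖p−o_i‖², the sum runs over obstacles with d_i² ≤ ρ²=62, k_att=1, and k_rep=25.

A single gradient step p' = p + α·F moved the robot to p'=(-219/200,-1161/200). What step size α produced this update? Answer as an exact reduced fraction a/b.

α = 1/10

F_att = 1·(g−p) = 1·(-11,2) = (-11.0000,2.0000)
o1: d²=100 > ρ²=62 → inactive
o2: d²=445 > ρ²=62 → inactive
o3: d²=170 > ρ²=62 → inactive
o4: d²=50 ≤ ρ²=62; F_rep = 25·(5,-5)/50² = (0.0500,-0.0500)
F = F_att + ΣF_rep = (-10.9500,1.9500)
Δp = p'−p = (-1.0950,0.1950); α = Δx/Fx = (-219/200) / (-219/20) = 1/10
check: Δy/Fy = (39/200) / (39/20) = 1/10 ✓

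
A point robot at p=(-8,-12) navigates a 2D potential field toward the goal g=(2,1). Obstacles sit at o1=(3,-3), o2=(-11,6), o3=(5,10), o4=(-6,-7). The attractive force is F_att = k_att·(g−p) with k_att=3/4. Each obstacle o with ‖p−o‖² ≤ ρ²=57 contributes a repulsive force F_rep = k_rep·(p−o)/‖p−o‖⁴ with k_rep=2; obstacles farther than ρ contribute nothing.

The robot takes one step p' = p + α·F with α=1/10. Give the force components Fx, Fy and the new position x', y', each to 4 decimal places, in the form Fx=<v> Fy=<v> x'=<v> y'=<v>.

Fx=7.4952 Fy=9.7381 x'=-7.2505 y'=-11.0262

F_att = 3/4·(g−p) = 3/4·(10,13) = (7.5000,9.7500)
o1: d²=202 > ρ²=57 → inactive
o2: d²=333 > ρ²=57 → inactive
o3: d²=653 > ρ²=57 → inactive
o4: d²=29 ≤ ρ²=57; F_rep = 2·(-2,-5)/29² = (-0.0048,-0.0119)
F = F_att + ΣF_rep = (7.4952,9.7381)
p' = p + 1/10·F = (-7.2505,-11.0262)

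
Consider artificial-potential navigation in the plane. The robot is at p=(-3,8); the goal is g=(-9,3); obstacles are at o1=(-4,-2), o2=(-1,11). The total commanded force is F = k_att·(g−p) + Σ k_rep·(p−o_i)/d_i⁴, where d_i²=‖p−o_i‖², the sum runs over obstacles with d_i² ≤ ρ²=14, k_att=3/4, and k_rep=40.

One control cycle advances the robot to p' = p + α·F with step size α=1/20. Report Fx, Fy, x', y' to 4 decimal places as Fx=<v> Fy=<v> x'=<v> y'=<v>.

Fx=-4.9734 Fy=-4.4601 x'=-3.2487 y'=7.7770

F_att = 3/4·(g−p) = 3/4·(-6,-5) = (-4.5000,-3.7500)
o1: d²=101 > ρ²=14 → inactive
o2: d²=13 ≤ ρ²=14; F_rep = 40·(-2,-3)/13² = (-0.4734,-0.7101)
F = F_att + ΣF_rep = (-4.9734,-4.4601)
p' = p + 1/20·F = (-3.2487,7.7770)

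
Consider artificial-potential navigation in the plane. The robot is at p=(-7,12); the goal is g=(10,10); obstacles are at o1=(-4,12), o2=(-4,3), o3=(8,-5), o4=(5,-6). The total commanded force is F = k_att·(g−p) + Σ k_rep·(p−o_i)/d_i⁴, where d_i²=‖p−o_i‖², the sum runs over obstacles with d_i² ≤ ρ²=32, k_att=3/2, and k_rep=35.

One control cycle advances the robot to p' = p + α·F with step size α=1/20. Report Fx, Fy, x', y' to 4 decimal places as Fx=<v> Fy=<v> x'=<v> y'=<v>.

Fx=24.2037 Fy=-3.0000 x'=-5.7898 y'=11.8500

F_att = 3/2·(g−p) = 3/2·(17,-2) = (25.5000,-3.0000)
o1: d²=9 ≤ ρ²=32; F_rep = 35·(-3,0)/9² = (-1.2963,0.0000)
o2: d²=90 > ρ²=32 → inactive
o3: d²=514 > ρ²=32 → inactive
o4: d²=468 > ρ²=32 → inactive
F = F_att + ΣF_rep = (24.2037,-3.0000)
p' = p + 1/20·F = (-5.7898,11.8500)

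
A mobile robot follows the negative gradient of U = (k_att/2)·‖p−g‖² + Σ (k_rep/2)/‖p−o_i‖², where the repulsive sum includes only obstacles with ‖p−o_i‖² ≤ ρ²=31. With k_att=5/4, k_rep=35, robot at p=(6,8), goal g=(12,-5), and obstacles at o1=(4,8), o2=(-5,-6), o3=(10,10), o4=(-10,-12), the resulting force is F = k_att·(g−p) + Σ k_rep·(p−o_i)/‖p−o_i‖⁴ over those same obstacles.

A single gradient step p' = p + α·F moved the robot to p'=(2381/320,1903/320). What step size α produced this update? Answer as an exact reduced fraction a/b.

α = 1/8

F_att = 5/4·(g−p) = 5/4·(6,-13) = (7.5000,-16.2500)
o1: d²=4 ≤ ρ²=31; F_rep = 35·(2,0)/4² = (4.3750,0.0000)
o2: d²=317 > ρ²=31 → inactive
o3: d²=20 ≤ ρ²=31; F_rep = 35·(-4,-2)/20² = (-0.3500,-0.1750)
o4: d²=656 > ρ²=31 → inactive
F = F_att + ΣF_rep = (11.5250,-16.4250)
Δp = p'−p = (1.4406,-2.0531); α = Δx/Fx = (461/320) / (461/40) = 1/8
check: Δy/Fy = (-657/320) / (-657/40) = 1/8 ✓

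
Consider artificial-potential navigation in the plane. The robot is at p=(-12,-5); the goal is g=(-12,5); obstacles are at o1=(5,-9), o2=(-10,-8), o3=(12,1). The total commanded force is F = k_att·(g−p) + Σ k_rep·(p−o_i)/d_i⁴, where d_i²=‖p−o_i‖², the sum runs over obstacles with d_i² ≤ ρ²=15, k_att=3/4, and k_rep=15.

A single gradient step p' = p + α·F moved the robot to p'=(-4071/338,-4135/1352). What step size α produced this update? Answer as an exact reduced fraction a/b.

α = 1/4

F_att = 3/4·(g−p) = 3/4·(0,10) = (0.0000,7.5000)
o1: d²=305 > ρ²=15 → inactive
o2: d²=13 ≤ ρ²=15; F_rep = 15·(-2,3)/13² = (-0.1775,0.2663)
o3: d²=612 > ρ²=15 → inactive
F = F_att + ΣF_rep = (-0.1775,7.7663)
Δp = p'−p = (-0.0444,1.9416); α = Δx/Fx = (-15/338) / (-30/169) = 1/4
check: Δy/Fy = (2625/1352) / (2625/338) = 1/4 ✓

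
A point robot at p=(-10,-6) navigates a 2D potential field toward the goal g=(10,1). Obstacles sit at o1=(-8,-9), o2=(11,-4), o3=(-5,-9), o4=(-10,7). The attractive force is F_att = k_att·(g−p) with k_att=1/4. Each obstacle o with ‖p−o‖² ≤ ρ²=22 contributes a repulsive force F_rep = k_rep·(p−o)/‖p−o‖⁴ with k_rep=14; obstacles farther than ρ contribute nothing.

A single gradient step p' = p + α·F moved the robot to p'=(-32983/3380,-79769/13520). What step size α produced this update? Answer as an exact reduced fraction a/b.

α = 1/20

F_att = 1/4·(g−p) = 1/4·(20,7) = (5.0000,1.7500)
o1: d²=13 ≤ ρ²=22; F_rep = 14·(-2,3)/13² = (-0.1657,0.2485)
o2: d²=445 > ρ²=22 → inactive
o3: d²=34 > ρ²=22 → inactive
o4: d²=169 > ρ²=22 → inactive
F = F_att + ΣF_rep = (4.8343,1.9985)
Δp = p'−p = (0.2417,0.0999); α = Δx/Fx = (817/3380) / (817/169) = 1/20
check: Δy/Fy = (1351/13520) / (1351/676) = 1/20 ✓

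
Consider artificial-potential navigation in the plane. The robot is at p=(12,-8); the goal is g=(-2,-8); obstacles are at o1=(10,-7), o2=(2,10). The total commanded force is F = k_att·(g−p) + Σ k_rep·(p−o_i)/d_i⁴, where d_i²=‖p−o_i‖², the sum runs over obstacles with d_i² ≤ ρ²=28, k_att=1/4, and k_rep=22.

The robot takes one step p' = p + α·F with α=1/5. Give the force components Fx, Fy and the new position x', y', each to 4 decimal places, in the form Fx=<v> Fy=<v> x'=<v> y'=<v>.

F_att = 1/4·(g−p) = 1/4·(-14,0) = (-3.5000,0.0000)
o1: d²=5 ≤ ρ²=28; F_rep = 22·(2,-1)/5² = (1.7600,-0.8800)
o2: d²=424 > ρ²=28 → inactive
F = F_att + ΣF_rep = (-1.7400,-0.8800)
p' = p + 1/5·F = (11.6520,-8.1760)

Fx=-1.7400 Fy=-0.8800 x'=11.6520 y'=-8.1760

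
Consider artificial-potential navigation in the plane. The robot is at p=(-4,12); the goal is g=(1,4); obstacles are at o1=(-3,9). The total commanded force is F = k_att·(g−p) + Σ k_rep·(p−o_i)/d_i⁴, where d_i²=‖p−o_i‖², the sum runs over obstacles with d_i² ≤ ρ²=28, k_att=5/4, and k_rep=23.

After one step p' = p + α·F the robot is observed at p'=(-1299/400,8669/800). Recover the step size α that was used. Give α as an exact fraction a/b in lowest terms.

F_att = 5/4·(g−p) = 5/4·(5,-8) = (6.2500,-10.0000)
o1: d²=10 ≤ ρ²=28; F_rep = 23·(-1,3)/10² = (-0.2300,0.6900)
F = F_att + ΣF_rep = (6.0200,-9.3100)
Δp = p'−p = (0.7525,-1.1638); α = Δx/Fx = (301/400) / (301/50) = 1/8
check: Δy/Fy = (-931/800) / (-931/100) = 1/8 ✓

α = 1/8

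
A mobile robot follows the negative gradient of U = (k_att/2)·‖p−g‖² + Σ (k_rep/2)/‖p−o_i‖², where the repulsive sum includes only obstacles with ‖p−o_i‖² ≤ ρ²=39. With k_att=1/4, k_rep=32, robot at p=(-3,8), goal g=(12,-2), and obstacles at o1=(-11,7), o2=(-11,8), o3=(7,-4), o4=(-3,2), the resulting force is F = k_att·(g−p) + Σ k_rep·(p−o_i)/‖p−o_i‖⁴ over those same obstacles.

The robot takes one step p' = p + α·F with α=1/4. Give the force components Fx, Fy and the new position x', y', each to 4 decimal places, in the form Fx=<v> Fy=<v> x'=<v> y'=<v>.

Fx=3.7500 Fy=-2.3519 x'=-2.0625 y'=7.4120

F_att = 1/4·(g−p) = 1/4·(15,-10) = (3.7500,-2.5000)
o1: d²=65 > ρ²=39 → inactive
o2: d²=64 > ρ²=39 → inactive
o3: d²=244 > ρ²=39 → inactive
o4: d²=36 ≤ ρ²=39; F_rep = 32·(0,6)/36² = (0.0000,0.1481)
F = F_att + ΣF_rep = (3.7500,-2.3519)
p' = p + 1/4·F = (-2.0625,7.4120)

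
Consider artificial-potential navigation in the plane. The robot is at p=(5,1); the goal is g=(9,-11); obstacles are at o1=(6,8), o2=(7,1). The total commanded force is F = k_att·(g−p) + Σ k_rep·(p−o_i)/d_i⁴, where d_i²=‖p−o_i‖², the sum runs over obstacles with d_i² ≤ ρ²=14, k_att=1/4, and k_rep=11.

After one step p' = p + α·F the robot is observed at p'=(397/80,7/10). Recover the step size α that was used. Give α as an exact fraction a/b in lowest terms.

F_att = 1/4·(g−p) = 1/4·(4,-12) = (1.0000,-3.0000)
o1: d²=50 > ρ²=14 → inactive
o2: d²=4 ≤ ρ²=14; F_rep = 11·(-2,0)/4² = (-1.3750,0.0000)
F = F_att + ΣF_rep = (-0.3750,-3.0000)
Δp = p'−p = (-0.0375,-0.3000); α = Δx/Fx = (-3/80) / (-3/8) = 1/10
check: Δy/Fy = (-3/10) / (-3) = 1/10 ✓

α = 1/10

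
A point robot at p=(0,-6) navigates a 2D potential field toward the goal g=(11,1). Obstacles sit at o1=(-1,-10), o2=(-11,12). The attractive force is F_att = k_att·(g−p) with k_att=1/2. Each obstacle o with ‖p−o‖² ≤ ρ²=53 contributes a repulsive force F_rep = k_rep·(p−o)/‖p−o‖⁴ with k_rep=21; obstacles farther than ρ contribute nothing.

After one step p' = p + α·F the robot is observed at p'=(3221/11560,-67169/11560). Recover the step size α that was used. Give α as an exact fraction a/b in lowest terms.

α = 1/20

F_att = 1/2·(g−p) = 1/2·(11,7) = (5.5000,3.5000)
o1: d²=17 ≤ ρ²=53; F_rep = 21·(1,4)/17² = (0.0727,0.2907)
o2: d²=445 > ρ²=53 → inactive
F = F_att + ΣF_rep = (5.5727,3.7907)
Δp = p'−p = (0.2786,0.1895); α = Δx/Fx = (3221/11560) / (3221/578) = 1/20
check: Δy/Fy = (2191/11560) / (2191/578) = 1/20 ✓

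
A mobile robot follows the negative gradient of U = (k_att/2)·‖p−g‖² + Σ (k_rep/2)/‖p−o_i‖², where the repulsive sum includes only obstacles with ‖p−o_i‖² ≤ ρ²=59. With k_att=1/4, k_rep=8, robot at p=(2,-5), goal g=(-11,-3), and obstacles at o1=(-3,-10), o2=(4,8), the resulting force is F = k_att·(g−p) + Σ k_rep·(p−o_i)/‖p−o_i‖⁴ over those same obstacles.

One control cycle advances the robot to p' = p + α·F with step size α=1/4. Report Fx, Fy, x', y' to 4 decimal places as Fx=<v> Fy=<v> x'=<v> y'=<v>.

Fx=-3.2340 Fy=0.5160 x'=1.1915 y'=-4.8710

F_att = 1/4·(g−p) = 1/4·(-13,2) = (-3.2500,0.5000)
o1: d²=50 ≤ ρ²=59; F_rep = 8·(5,5)/50² = (0.0160,0.0160)
o2: d²=173 > ρ²=59 → inactive
F = F_att + ΣF_rep = (-3.2340,0.5160)
p' = p + 1/4·F = (1.1915,-4.8710)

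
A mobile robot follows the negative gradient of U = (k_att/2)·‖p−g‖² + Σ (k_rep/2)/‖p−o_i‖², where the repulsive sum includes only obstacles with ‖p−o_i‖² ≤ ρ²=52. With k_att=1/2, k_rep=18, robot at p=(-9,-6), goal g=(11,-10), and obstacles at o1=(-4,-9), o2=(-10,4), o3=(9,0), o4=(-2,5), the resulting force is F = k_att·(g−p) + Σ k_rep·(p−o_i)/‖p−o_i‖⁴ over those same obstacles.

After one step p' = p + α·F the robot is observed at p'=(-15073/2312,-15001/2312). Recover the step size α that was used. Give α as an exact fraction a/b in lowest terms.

F_att = 1/2·(g−p) = 1/2·(20,-4) = (10.0000,-2.0000)
o1: d²=34 ≤ ρ²=52; F_rep = 18·(-5,3)/34² = (-0.0779,0.0467)
o2: d²=101 > ρ²=52 → inactive
o3: d²=360 > ρ²=52 → inactive
o4: d²=170 > ρ²=52 → inactive
F = F_att + ΣF_rep = (9.9221,-1.9533)
Δp = p'−p = (2.4805,-0.4883); α = Δx/Fx = (5735/2312) / (5735/578) = 1/4
check: Δy/Fy = (-1129/2312) / (-1129/578) = 1/4 ✓

α = 1/4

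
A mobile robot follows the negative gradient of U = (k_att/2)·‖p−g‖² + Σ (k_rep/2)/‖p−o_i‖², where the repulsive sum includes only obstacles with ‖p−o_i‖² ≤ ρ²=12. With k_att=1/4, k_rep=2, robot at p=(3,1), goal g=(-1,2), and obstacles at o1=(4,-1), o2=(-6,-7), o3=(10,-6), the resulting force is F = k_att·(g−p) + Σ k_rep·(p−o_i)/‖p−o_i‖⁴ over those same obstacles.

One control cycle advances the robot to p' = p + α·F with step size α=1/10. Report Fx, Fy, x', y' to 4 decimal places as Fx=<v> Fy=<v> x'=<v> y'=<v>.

F_att = 1/4·(g−p) = 1/4·(-4,1) = (-1.0000,0.2500)
o1: d²=5 ≤ ρ²=12; F_rep = 2·(-1,2)/5² = (-0.0800,0.1600)
o2: d²=145 > ρ²=12 → inactive
o3: d²=98 > ρ²=12 → inactive
F = F_att + ΣF_rep = (-1.0800,0.4100)
p' = p + 1/10·F = (2.8920,1.0410)

Fx=-1.0800 Fy=0.4100 x'=2.8920 y'=1.0410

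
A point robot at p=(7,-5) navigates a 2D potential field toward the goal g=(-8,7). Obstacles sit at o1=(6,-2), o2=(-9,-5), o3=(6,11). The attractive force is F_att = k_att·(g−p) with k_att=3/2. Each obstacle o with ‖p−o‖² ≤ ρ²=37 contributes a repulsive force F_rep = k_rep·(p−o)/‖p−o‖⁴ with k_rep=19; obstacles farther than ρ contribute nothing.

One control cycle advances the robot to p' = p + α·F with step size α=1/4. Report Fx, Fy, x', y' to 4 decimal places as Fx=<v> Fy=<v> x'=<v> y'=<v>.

F_att = 3/2·(g−p) = 3/2·(-15,12) = (-22.5000,18.0000)
o1: d²=10 ≤ ρ²=37; F_rep = 19·(1,-3)/10² = (0.1900,-0.5700)
o2: d²=256 > ρ²=37 → inactive
o3: d²=257 > ρ²=37 → inactive
F = F_att + ΣF_rep = (-22.3100,17.4300)
p' = p + 1/4·F = (1.4225,-0.6425)

Fx=-22.3100 Fy=17.4300 x'=1.4225 y'=-0.6425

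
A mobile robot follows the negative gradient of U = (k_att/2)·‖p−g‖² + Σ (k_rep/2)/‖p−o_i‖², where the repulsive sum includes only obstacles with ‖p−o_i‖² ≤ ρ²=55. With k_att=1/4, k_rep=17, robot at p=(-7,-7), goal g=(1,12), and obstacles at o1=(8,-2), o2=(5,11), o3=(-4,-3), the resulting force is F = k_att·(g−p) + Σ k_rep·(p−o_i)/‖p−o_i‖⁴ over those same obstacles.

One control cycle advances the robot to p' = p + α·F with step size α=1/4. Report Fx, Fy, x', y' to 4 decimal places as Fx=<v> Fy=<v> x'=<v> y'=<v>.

Fx=1.9184 Fy=4.6412 x'=-6.5204 y'=-5.8397

F_att = 1/4·(g−p) = 1/4·(8,19) = (2.0000,4.7500)
o1: d²=250 > ρ²=55 → inactive
o2: d²=468 > ρ²=55 → inactive
o3: d²=25 ≤ ρ²=55; F_rep = 17·(-3,-4)/25² = (-0.0816,-0.1088)
F = F_att + ΣF_rep = (1.9184,4.6412)
p' = p + 1/4·F = (-6.5204,-5.8397)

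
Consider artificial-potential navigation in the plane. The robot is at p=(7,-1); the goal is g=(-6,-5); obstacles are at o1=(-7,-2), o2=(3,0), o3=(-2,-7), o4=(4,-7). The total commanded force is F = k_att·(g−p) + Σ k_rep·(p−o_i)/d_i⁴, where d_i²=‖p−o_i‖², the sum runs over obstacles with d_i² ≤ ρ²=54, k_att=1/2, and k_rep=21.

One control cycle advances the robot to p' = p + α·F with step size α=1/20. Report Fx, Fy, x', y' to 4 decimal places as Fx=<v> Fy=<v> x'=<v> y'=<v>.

Fx=-6.1782 Fy=-2.0104 x'=6.6911 y'=-1.1005

F_att = 1/2·(g−p) = 1/2·(-13,-4) = (-6.5000,-2.0000)
o1: d²=197 > ρ²=54 → inactive
o2: d²=17 ≤ ρ²=54; F_rep = 21·(4,-1)/17² = (0.2907,-0.0727)
o3: d²=117 > ρ²=54 → inactive
o4: d²=45 ≤ ρ²=54; F_rep = 21·(3,6)/45² = (0.0311,0.0622)
F = F_att + ΣF_rep = (-6.1782,-2.0104)
p' = p + 1/20·F = (6.6911,-1.1005)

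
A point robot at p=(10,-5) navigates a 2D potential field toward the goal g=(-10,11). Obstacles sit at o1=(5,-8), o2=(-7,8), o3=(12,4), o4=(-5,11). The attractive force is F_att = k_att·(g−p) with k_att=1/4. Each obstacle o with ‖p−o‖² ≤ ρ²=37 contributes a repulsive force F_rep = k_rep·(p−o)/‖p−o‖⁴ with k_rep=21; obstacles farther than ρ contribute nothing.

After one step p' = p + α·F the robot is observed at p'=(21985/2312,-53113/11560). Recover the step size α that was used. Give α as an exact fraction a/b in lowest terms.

α = 1/10

F_att = 1/4·(g−p) = 1/4·(-20,16) = (-5.0000,4.0000)
o1: d²=34 ≤ ρ²=37; F_rep = 21·(5,3)/34² = (0.0908,0.0545)
o2: d²=458 > ρ²=37 → inactive
o3: d²=85 > ρ²=37 → inactive
o4: d²=481 > ρ²=37 → inactive
F = F_att + ΣF_rep = (-4.9092,4.0545)
Δp = p'−p = (-0.4909,0.4054); α = Δx/Fx = (-1135/2312) / (-5675/1156) = 1/10
check: Δy/Fy = (4687/11560) / (4687/1156) = 1/10 ✓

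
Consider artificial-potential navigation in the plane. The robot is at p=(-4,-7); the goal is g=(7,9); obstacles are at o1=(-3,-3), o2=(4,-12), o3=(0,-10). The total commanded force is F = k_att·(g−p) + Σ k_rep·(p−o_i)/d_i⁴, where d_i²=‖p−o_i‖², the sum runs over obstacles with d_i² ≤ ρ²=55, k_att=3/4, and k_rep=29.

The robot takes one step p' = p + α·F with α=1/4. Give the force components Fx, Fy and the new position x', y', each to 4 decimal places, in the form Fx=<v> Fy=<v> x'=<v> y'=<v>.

Fx=7.9641 Fy=11.7378 x'=-2.0090 y'=-4.0655

F_att = 3/4·(g−p) = 3/4·(11,16) = (8.2500,12.0000)
o1: d²=17 ≤ ρ²=55; F_rep = 29·(-1,-4)/17² = (-0.1003,-0.4014)
o2: d²=89 > ρ²=55 → inactive
o3: d²=25 ≤ ρ²=55; F_rep = 29·(-4,3)/25² = (-0.1856,0.1392)
F = F_att + ΣF_rep = (7.9641,11.7378)
p' = p + 1/4·F = (-2.0090,-4.0655)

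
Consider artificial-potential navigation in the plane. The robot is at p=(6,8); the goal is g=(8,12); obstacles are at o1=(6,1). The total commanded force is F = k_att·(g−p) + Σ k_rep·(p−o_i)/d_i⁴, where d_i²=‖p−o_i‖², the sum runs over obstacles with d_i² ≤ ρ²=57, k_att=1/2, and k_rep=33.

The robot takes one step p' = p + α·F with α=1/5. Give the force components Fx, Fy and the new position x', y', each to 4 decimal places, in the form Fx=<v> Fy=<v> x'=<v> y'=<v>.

F_att = 1/2·(g−p) = 1/2·(2,4) = (1.0000,2.0000)
o1: d²=49 ≤ ρ²=57; F_rep = 33·(0,7)/49² = (0.0000,0.0962)
F = F_att + ΣF_rep = (1.0000,2.0962)
p' = p + 1/5·F = (6.2000,8.4192)

Fx=1.0000 Fy=2.0962 x'=6.2000 y'=8.4192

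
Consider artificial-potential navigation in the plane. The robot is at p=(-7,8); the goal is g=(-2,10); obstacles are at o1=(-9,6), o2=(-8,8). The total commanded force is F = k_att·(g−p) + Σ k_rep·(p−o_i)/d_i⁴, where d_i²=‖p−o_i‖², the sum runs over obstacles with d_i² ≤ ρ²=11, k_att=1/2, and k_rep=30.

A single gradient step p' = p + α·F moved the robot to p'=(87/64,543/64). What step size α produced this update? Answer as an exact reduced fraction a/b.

F_att = 1/2·(g−p) = 1/2·(5,2) = (2.5000,1.0000)
o1: d²=8 ≤ ρ²=11; F_rep = 30·(2,2)/8² = (0.9375,0.9375)
o2: d²=1 ≤ ρ²=11; F_rep = 30·(1,0)/1² = (30.0000,0.0000)
F = F_att + ΣF_rep = (33.4375,1.9375)
Δp = p'−p = (8.3594,0.4844); α = Δx/Fx = (535/64) / (535/16) = 1/4
check: Δy/Fy = (31/64) / (31/16) = 1/4 ✓

α = 1/4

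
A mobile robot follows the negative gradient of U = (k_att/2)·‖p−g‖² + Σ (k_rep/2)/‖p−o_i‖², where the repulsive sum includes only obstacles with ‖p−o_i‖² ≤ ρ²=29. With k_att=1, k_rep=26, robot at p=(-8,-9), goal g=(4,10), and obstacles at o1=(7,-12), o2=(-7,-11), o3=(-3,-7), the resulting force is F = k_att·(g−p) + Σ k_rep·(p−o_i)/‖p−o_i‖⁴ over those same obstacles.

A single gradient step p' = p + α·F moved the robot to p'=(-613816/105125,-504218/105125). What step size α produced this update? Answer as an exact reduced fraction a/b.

F_att = 1·(g−p) = 1·(12,19) = (12.0000,19.0000)
o1: d²=234 > ρ²=29 → inactive
o2: d²=5 ≤ ρ²=29; F_rep = 26·(-1,2)/5² = (-1.0400,2.0800)
o3: d²=29 ≤ ρ²=29; F_rep = 26·(-5,-2)/29² = (-0.1546,-0.0618)
F = F_att + ΣF_rep = (10.8054,21.0182)
Δp = p'−p = (2.1611,4.2036); α = Δx/Fx = (227184/105125) / (227184/21025) = 1/5
check: Δy/Fy = (441907/105125) / (441907/21025) = 1/5 ✓

α = 1/5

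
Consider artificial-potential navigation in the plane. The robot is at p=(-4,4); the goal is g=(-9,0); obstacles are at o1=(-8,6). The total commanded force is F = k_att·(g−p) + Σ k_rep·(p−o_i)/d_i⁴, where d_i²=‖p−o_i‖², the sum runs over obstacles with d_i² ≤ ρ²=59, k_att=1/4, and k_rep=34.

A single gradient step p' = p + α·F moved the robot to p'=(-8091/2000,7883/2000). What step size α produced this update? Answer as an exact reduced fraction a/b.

F_att = 1/4·(g−p) = 1/4·(-5,-4) = (-1.2500,-1.0000)
o1: d²=20 ≤ ρ²=59; F_rep = 34·(4,-2)/20² = (0.3400,-0.1700)
F = F_att + ΣF_rep = (-0.9100,-1.1700)
Δp = p'−p = (-0.0455,-0.0585); α = Δx/Fx = (-91/2000) / (-91/100) = 1/20
check: Δy/Fy = (-117/2000) / (-117/100) = 1/20 ✓

α = 1/20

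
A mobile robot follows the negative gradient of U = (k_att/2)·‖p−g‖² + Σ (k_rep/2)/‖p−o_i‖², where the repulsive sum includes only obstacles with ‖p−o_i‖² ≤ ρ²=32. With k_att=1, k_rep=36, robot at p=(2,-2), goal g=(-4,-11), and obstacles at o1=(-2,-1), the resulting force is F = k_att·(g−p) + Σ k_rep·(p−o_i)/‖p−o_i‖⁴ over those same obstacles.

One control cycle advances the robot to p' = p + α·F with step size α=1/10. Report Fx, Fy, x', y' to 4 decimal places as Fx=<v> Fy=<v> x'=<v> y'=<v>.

F_att = 1·(g−p) = 1·(-6,-9) = (-6.0000,-9.0000)
o1: d²=17 ≤ ρ²=32; F_rep = 36·(4,-1)/17² = (0.4983,-0.1246)
F = F_att + ΣF_rep = (-5.5017,-9.1246)
p' = p + 1/10·F = (1.4498,-2.9125)

Fx=-5.5017 Fy=-9.1246 x'=1.4498 y'=-2.9125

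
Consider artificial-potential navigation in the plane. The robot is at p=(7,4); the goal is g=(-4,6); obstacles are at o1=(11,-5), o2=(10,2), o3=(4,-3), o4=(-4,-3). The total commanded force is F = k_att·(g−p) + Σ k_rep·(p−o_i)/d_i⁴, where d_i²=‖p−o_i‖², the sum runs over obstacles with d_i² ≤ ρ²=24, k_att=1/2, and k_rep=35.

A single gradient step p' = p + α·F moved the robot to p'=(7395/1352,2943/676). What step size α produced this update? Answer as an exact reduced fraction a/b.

α = 1/4

F_att = 1/2·(g−p) = 1/2·(-11,2) = (-5.5000,1.0000)
o1: d²=97 > ρ²=24 → inactive
o2: d²=13 ≤ ρ²=24; F_rep = 35·(-3,2)/13² = (-0.6213,0.4142)
o3: d²=58 > ρ²=24 → inactive
o4: d²=170 > ρ²=24 → inactive
F = F_att + ΣF_rep = (-6.1213,1.4142)
Δp = p'−p = (-1.5303,0.3536); α = Δx/Fx = (-2069/1352) / (-2069/338) = 1/4
check: Δy/Fy = (239/676) / (239/169) = 1/4 ✓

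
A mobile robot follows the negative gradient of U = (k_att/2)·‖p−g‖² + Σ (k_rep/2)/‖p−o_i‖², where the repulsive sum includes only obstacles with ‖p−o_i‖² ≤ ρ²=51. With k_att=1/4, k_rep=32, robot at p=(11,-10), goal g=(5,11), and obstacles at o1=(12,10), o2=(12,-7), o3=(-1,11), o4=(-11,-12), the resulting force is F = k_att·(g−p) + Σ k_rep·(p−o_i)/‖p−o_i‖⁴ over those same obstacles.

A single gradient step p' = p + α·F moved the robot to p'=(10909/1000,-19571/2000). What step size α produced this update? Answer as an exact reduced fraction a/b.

F_att = 1/4·(g−p) = 1/4·(-6,21) = (-1.5000,5.2500)
o1: d²=401 > ρ²=51 → inactive
o2: d²=10 ≤ ρ²=51; F_rep = 32·(-1,-3)/10² = (-0.3200,-0.9600)
o3: d²=585 > ρ²=51 → inactive
o4: d²=488 > ρ²=51 → inactive
F = F_att + ΣF_rep = (-1.8200,4.2900)
Δp = p'−p = (-0.0910,0.2145); α = Δx/Fx = (-91/1000) / (-91/50) = 1/20
check: Δy/Fy = (429/2000) / (429/100) = 1/20 ✓

α = 1/20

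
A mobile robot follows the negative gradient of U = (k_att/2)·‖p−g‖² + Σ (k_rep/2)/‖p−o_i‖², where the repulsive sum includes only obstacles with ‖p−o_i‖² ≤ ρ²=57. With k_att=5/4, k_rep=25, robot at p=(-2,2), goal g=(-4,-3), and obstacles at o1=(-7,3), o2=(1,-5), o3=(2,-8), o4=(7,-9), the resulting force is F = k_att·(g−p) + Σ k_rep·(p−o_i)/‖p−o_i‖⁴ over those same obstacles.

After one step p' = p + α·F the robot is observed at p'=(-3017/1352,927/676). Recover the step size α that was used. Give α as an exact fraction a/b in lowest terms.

α = 1/10

F_att = 5/4·(g−p) = 5/4·(-2,-5) = (-2.5000,-6.2500)
o1: d²=26 ≤ ρ²=57; F_rep = 25·(5,-1)/26² = (0.1849,-0.0370)
o2: d²=58 > ρ²=57 → inactive
o3: d²=116 > ρ²=57 → inactive
o4: d²=202 > ρ²=57 → inactive
F = F_att + ΣF_rep = (-2.3151,-6.2870)
Δp = p'−p = (-0.2315,-0.6287); α = Δx/Fx = (-313/1352) / (-1565/676) = 1/10
check: Δy/Fy = (-425/676) / (-2125/338) = 1/10 ✓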